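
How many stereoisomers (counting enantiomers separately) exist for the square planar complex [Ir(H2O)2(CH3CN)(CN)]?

A square has two trans pairs of vertices; adjacent vertices are cis.
There are 2 geometric isomers: H2O cis; H2O trans.
Each arrangement has an internal mirror plane or centre of symmetry, so none is chiral.

2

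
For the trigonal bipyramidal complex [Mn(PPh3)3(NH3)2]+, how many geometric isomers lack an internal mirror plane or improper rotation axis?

A trigonal bipyramid has two axial and three equatorial sites, which are chemically inequivalent.
Working through the distinct placements yields 3 geometric isomers: NH3 both axial; NH3 one axial, one equatorial; NH3 both equatorial.
Each arrangement has an internal mirror plane or centre of symmetry, so none is chiral.

0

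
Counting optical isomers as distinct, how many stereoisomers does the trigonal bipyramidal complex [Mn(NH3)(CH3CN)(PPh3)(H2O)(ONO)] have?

20

Placing the ligands in turn and identifying arrangements related by rotation or reflection leaves 10 distinct geometric isomers.
Of these, 10 lack any improper symmetry element and so occur as enantiomeric pairs, giving 10 + 10 = 20 stereoisomers in total.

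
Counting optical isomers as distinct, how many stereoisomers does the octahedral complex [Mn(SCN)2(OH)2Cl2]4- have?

6

An octahedron has six vertices in three trans pairs; every non-trans pair is cis.
The distinct arrangements are (5 in all): SCN trans, OH trans, Cl trans; SCN cis, OH cis, Cl trans; SCN trans, OH cis, Cl cis; SCN cis, OH cis, Cl cis (chiral); SCN cis, OH trans, Cl cis.
One of these lacks any improper symmetry element and so occurs as an enantiomeric pair, giving 5 + 1 = 6 stereoisomers in total.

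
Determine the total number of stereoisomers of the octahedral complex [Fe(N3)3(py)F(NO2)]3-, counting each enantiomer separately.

An octahedron has six vertices in three trans pairs; every non-trans pair is cis.
There are 4 geometric isomers: N3 mer (3 arrangements); N3 fac (chiral).
One of these lacks any improper symmetry element and so occurs as an enantiomeric pair, giving 4 + 1 = 5 stereoisomers in total.

5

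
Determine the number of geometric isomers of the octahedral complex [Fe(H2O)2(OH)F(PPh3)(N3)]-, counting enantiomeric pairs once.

9

In an octahedral complex each vertex has one trans partner and four cis neighbours.
Placing the ligands in turn and identifying arrangements related by rotation or reflection leaves 9 distinct geometric isomers.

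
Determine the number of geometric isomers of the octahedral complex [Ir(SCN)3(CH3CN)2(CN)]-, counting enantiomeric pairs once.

3

In an octahedral complex each vertex has one trans partner and four cis neighbours.
Systematic placement gives 3 geometric isomers: SCN mer, CH3CN trans; SCN mer, CH3CN cis; SCN fac, CH3CN cis.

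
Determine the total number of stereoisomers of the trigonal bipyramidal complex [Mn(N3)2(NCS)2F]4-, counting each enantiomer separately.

In a trigonal bipyramid the two axial positions differ from the three equatorial ones.
Exhaustive case analysis gives 5 geometric isomers.
One of these lacks any improper symmetry element and so occurs as an enantiomeric pair, giving 5 + 1 = 6 stereoisomers in total.

6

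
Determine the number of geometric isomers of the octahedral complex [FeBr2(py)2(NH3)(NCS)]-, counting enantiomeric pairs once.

The six octahedral sites form three mutually perpendicular trans pairs.
Working through the distinct placements yields 6 geometric isomers: Br trans, py trans; Br trans, py cis; Br cis, py trans; Br cis, py cis (3 arrangements, 2 chiral).

6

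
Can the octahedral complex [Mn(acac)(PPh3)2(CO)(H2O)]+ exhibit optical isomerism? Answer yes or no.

yes

Each acac is bidentate and must span two cis positions.
The distinct arrangements are (4 in all): PPh3 cis (3 arrangements, 2 chiral); PPh3 trans.
Of these, 2 lack any improper symmetry element and so occur as enantiomeric pairs, giving 4 + 2 = 6 stereoisomers in total.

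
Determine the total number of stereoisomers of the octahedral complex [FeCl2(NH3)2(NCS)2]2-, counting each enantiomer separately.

Systematic placement gives 5 geometric isomers: Cl trans, NH3 trans, NCS trans; Cl trans, NH3 cis, NCS cis; Cl cis, NH3 trans, NCS cis; Cl cis, NH3 cis, NCS cis (chiral); Cl cis, NH3 cis, NCS trans.
One of these lacks any improper symmetry element and so occurs as an enantiomeric pair, giving 5 + 1 = 6 stereoisomers in total.

6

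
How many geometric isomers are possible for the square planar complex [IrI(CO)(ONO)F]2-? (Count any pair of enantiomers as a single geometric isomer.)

3

In a square planar complex each vertex has one trans partner and two cis neighbours.
Working through the distinct placements yields 3 geometric isomers: (CO/I trans, F/ONO trans); (CO/ONO trans, F/I trans); (CO/F trans, I/ONO trans).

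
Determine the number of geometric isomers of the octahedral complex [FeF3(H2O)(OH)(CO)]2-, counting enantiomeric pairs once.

There are 4 geometric isomers: F mer (3 arrangements); F fac (chiral).

4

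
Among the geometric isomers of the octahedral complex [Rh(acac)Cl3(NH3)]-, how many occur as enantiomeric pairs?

0

An octahedron has six vertices in three trans pairs; every non-trans pair is cis.
Each acac is bidentate and must span two cis positions.
The distinct arrangements are (2 in all): Cl mer; Cl fac.
Each arrangement has an internal mirror plane or centre of symmetry, so none is chiral.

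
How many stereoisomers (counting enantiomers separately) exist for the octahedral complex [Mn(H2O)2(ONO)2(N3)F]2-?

8

Working through the distinct placements yields 6 geometric isomers: H2O cis, ONO trans; H2O cis, ONO cis (3 arrangements, 2 chiral); H2O trans, ONO trans; H2O trans, ONO cis.
Of these, 2 lack any improper symmetry element and so occur as enantiomeric pairs, giving 6 + 2 = 8 stereoisomers in total.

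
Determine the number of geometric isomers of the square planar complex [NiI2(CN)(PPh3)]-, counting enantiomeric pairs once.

2

Working through the distinct placements yields 2 geometric isomers: I cis; I trans.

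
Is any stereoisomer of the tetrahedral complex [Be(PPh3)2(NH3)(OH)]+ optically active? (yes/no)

In a tetrahedral complex all four positions are equivalent and every pair of ligands is adjacent — there is no cis/trans distinction.
Only one geometric arrangement is possible.

no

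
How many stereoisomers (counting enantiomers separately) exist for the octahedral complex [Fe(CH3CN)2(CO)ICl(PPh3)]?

Placing the ligands in turn and identifying arrangements related by rotation or reflection leaves 9 distinct geometric isomers.
Of these, 6 lack any improper symmetry element and so occur as enantiomeric pairs, giving 9 + 6 = 15 stereoisomers in total.

15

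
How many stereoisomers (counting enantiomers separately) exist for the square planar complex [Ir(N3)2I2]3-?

2

In a square planar complex each vertex has one trans partner and two cis neighbours.
Systematic placement gives 2 geometric isomers: N3 cis; N3 trans.
Each arrangement has an internal mirror plane or centre of symmetry, so none is chiral.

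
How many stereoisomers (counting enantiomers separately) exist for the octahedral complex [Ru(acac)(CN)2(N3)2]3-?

An octahedron has six vertices in three trans pairs; every non-trans pair is cis.
Each acac is bidentate and must span two cis positions.
There are 3 geometric isomers: CN trans, N3 cis; CN cis, N3 cis (chiral); CN cis, N3 trans.
One of these lacks any improper symmetry element and so occurs as an enantiomeric pair, giving 3 + 1 = 4 stereoisomers in total.

4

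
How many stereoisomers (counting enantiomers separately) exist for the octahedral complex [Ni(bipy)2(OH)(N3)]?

The six octahedral sites form three mutually perpendicular trans pairs.
Each bipy is bidentate and must span two cis positions.
The distinct arrangements are (2 in all): OH and N3 mutually trans; OH and N3 mutually cis (chiral).
One of these lacks any improper symmetry element and so occurs as an enantiomeric pair, giving 2 + 1 = 3 stereoisomers in total.

3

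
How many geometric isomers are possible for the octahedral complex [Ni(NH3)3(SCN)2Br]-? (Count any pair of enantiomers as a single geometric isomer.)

In an octahedral complex each vertex has one trans partner and four cis neighbours.
Systematic placement gives 3 geometric isomers: NH3 mer, SCN trans; NH3 fac, SCN cis; NH3 mer, SCN cis.

3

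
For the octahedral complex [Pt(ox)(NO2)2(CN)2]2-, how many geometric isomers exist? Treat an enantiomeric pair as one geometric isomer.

3

In an octahedral complex each vertex has one trans partner and four cis neighbours.
Each ox is bidentate and must span two cis positions.
Working through the distinct placements yields 3 geometric isomers: NO2 cis, CN trans; NO2 cis, CN cis (chiral); NO2 trans, CN cis.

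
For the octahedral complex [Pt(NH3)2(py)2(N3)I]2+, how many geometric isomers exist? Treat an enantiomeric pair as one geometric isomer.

In an octahedral complex each vertex has one trans partner and four cis neighbours.
The distinct arrangements are (6 in all): NH3 trans, py trans; NH3 cis, py cis (3 arrangements, 2 chiral); NH3 cis, py trans; NH3 trans, py cis.

6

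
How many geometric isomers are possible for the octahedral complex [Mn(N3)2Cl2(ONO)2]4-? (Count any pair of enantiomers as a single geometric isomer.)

In an octahedral complex each vertex has one trans partner and four cis neighbours.
The distinct arrangements are (5 in all): N3 trans, Cl trans, ONO trans; N3 cis, Cl trans, ONO cis; N3 cis, Cl cis, ONO trans; N3 cis, Cl cis, ONO cis (chiral); N3 trans, Cl cis, ONO cis.

5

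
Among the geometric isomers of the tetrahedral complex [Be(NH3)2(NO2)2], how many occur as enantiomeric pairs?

All four vertices of a tetrahedron are equivalent and mutually adjacent, so cis/trans isomerism cannot arise.
Only one geometric arrangement is possible.

0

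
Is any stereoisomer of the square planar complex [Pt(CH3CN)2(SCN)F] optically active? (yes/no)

Systematic placement gives 2 geometric isomers: CH3CN cis; CH3CN trans.
Each arrangement has an internal mirror plane or centre of symmetry, so none is chiral.

no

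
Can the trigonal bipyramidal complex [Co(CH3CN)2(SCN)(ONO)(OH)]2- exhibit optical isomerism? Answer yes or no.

A trigonal bipyramid has two axial and three equatorial sites, which are chemically inequivalent.
Systematic enumeration (placing each ligand type in turn and discarding arrangements equivalent by rotation or reflection) gives 7 geometric isomers.
Of these, 3 lack any improper symmetry element and so occur as enantiomeric pairs, giving 7 + 3 = 10 stereoisomers in total.

yes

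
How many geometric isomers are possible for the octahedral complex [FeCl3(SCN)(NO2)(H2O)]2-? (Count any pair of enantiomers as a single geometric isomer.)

The six octahedral sites form three mutually perpendicular trans pairs.
Working through the distinct placements yields 4 geometric isomers: Cl mer (3 arrangements); Cl fac (chiral).

4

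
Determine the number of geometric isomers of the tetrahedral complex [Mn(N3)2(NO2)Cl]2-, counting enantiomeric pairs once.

1

All four vertices of a tetrahedron are equivalent and mutually adjacent, so cis/trans isomerism cannot arise.
Only one geometric arrangement is possible.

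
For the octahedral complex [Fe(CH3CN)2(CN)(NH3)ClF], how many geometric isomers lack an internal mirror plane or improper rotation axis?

6

An octahedron has six vertices in three trans pairs; every non-trans pair is cis.
Exhaustive case analysis gives 9 geometric isomers.
Of these, 6 lack any improper symmetry element and so occur as enantiomeric pairs, giving 9 + 6 = 15 stereoisomers in total.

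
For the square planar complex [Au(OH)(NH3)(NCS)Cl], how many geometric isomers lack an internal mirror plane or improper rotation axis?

0

In a square planar complex each vertex has one trans partner and two cis neighbours.
Systematic placement gives 3 geometric isomers: (Cl/NH3 trans, NCS/OH trans); (Cl/OH trans, NCS/NH3 trans); (Cl/NCS trans, NH3/OH trans).
Each arrangement has an internal mirror plane or centre of symmetry, so none is chiral.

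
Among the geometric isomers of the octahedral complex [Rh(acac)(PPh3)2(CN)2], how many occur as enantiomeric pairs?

Each acac is bidentate and must span two cis positions.
The distinct arrangements are (3 in all): PPh3 cis, CN trans; PPh3 cis, CN cis (chiral); PPh3 trans, CN cis.
One of these lacks any improper symmetry element and so occurs as an enantiomeric pair, giving 3 + 1 = 4 stereoisomers in total.

1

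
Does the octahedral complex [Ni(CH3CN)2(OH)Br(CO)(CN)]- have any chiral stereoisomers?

The six octahedral sites form three mutually perpendicular trans pairs.
Placing the ligands in turn and identifying arrangements related by rotation or reflection leaves 9 distinct geometric isomers.
Of these, 6 lack any improper symmetry element and so occur as enantiomeric pairs, giving 9 + 6 = 15 stereoisomers in total.

yes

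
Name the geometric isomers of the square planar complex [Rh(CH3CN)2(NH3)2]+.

cis and trans

In a square planar complex each vertex has one trans partner and two cis neighbours.
Working through the distinct placements yields 2 geometric isomers: CH3CN cis; CH3CN trans.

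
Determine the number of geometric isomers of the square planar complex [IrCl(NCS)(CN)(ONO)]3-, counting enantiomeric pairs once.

3

A square has two trans pairs of vertices; adjacent vertices are cis.
There are 3 geometric isomers: (CN/NCS trans, Cl/ONO trans); (CN/ONO trans, Cl/NCS trans); (CN/Cl trans, NCS/ONO trans).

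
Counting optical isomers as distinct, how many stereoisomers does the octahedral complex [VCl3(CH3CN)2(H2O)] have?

3

An octahedron has six vertices in three trans pairs; every non-trans pair is cis.
There are 3 geometric isomers: Cl mer, CH3CN trans; Cl fac, CH3CN cis; Cl mer, CH3CN cis.
Each arrangement has an internal mirror plane or centre of symmetry, so none is chiral.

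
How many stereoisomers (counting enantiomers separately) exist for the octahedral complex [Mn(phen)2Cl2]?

3

In an octahedral complex each vertex has one trans partner and four cis neighbours.
Each phen is bidentate and must span two cis positions.
The distinct arrangements are (2 in all): Cl trans; Cl cis (chiral).
One of these lacks any improper symmetry element and so occurs as an enantiomeric pair, giving 2 + 1 = 3 stereoisomers in total.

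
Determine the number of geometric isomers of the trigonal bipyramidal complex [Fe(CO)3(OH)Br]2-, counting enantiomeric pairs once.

In a trigonal bipyramid the two axial positions differ from the three equatorial ones.
There are 4 geometric isomers: OH equatorial, Br axial; OH axial, Br axial; OH equatorial, Br equatorial; OH axial, Br equatorial.

4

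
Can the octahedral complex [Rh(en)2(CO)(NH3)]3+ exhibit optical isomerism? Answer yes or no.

Each en is bidentate and must span two cis positions.
The distinct arrangements are (2 in all): CO and NH3 mutually trans; CO and NH3 mutually cis (chiral).
One of these lacks any improper symmetry element and so occurs as an enantiomeric pair, giving 2 + 1 = 3 stereoisomers in total.

yes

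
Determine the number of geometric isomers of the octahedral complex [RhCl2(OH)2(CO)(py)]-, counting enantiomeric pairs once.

6

Systematic placement gives 6 geometric isomers: Cl cis, OH cis (3 arrangements, 2 chiral); Cl cis, OH trans; Cl trans, OH cis; Cl trans, OH trans.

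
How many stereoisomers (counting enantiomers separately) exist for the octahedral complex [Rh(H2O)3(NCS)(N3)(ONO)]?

5

Systematic placement gives 4 geometric isomers: H2O mer (3 arrangements); H2O fac (chiral).
One of these lacks any improper symmetry element and so occurs as an enantiomeric pair, giving 4 + 1 = 5 stereoisomers in total.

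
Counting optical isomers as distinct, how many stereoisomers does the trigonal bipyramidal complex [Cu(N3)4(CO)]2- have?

2

A trigonal bipyramid has two axial and three equatorial sites, which are chemically inequivalent.
Systematic placement gives 2 geometric isomers: CO axial; CO equatorial.
Each arrangement has an internal mirror plane or centre of symmetry, so none is chiral.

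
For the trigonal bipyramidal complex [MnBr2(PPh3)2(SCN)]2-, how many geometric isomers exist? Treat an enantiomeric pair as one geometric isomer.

In a trigonal bipyramid the two axial positions differ from the three equatorial ones.
Placing the ligands in turn and identifying arrangements related by rotation or reflection leaves 5 distinct geometric isomers.

5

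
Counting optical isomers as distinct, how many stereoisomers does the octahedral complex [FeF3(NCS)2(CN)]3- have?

The six octahedral sites form three mutually perpendicular trans pairs.
There are 3 geometric isomers: F mer, NCS trans; F fac, NCS cis; F mer, NCS cis.
Each arrangement has an internal mirror plane or centre of symmetry, so none is chiral.

3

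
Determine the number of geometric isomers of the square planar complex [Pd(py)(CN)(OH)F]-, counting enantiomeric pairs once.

3

In a square planar complex each vertex has one trans partner and two cis neighbours.
The distinct arrangements are (3 in all): (CN/OH trans, F/py trans); (CN/py trans, F/OH trans); (CN/F trans, OH/py trans).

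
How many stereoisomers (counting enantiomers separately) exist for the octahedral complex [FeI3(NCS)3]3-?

2

Working through the distinct placements yields 2 geometric isomers: I mer; I fac.
Each arrangement has an internal mirror plane or centre of symmetry, so none is chiral.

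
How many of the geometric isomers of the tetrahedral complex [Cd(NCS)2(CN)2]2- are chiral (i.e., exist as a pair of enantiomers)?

0

In a tetrahedral complex all four positions are equivalent and every pair of ligands is adjacent — there is no cis/trans distinction.
Only one geometric arrangement is possible.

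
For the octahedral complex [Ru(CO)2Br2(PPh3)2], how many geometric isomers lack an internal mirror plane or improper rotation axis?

In an octahedral complex each vertex has one trans partner and four cis neighbours.
The distinct arrangements are (5 in all): CO trans, Br trans, PPh3 trans; CO cis, Br trans, PPh3 cis; CO cis, Br cis, PPh3 trans; CO cis, Br cis, PPh3 cis (chiral); CO trans, Br cis, PPh3 cis.
One of these lacks any improper symmetry element and so occurs as an enantiomeric pair, giving 5 + 1 = 6 stereoisomers in total.

1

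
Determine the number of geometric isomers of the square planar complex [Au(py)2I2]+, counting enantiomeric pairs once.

2

In a square planar complex each vertex has one trans partner and two cis neighbours.
Systematic placement gives 2 geometric isomers: py cis; py trans.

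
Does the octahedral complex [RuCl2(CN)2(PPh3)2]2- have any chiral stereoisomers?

yes

An octahedron has six vertices in three trans pairs; every non-trans pair is cis.
Working through the distinct placements yields 5 geometric isomers: Cl trans, CN trans, PPh3 trans; Cl cis, CN trans, PPh3 cis; Cl cis, CN cis, PPh3 trans; Cl cis, CN cis, PPh3 cis (chiral); Cl trans, CN cis, PPh3 cis.
One of these lacks any improper symmetry element and so occurs as an enantiomeric pair, giving 5 + 1 = 6 stereoisomers in total.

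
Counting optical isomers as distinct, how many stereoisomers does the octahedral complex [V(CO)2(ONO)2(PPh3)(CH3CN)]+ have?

Systematic placement gives 6 geometric isomers: CO cis, ONO cis (3 arrangements, 2 chiral); CO cis, ONO trans; CO trans, ONO cis; CO trans, ONO trans.
Of these, 2 lack any improper symmetry element and so occur as enantiomeric pairs, giving 6 + 2 = 8 stereoisomers in total.

8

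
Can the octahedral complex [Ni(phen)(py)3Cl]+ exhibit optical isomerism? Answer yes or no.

no

The six octahedral sites form three mutually perpendicular trans pairs.
Each phen is bidentate and must span two cis positions.
Working through the distinct placements yields 2 geometric isomers: py mer; py fac.
Each arrangement has an internal mirror plane or centre of symmetry, so none is chiral.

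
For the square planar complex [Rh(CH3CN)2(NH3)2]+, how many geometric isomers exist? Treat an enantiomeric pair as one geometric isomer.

2

In a square planar complex each vertex has one trans partner and two cis neighbours.
Working through the distinct placements yields 2 geometric isomers: CH3CN cis; CH3CN trans.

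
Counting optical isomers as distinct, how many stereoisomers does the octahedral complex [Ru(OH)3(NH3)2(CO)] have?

3

An octahedron has six vertices in three trans pairs; every non-trans pair is cis.
There are 3 geometric isomers: OH mer, NH3 cis; OH mer, NH3 trans; OH fac, NH3 cis.
Each arrangement has an internal mirror plane or centre of symmetry, so none is chiral.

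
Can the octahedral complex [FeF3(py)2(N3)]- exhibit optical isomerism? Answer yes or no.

The six octahedral sites form three mutually perpendicular trans pairs.
There are 3 geometric isomers: F mer, py trans; F mer, py cis; F fac, py cis.
Each arrangement has an internal mirror plane or centre of symmetry, so none is chiral.

no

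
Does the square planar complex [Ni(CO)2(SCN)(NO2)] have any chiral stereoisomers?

no

In a square planar complex each vertex has one trans partner and two cis neighbours.
There are 2 geometric isomers: CO cis; CO trans.
Each arrangement has an internal mirror plane or centre of symmetry, so none is chiral.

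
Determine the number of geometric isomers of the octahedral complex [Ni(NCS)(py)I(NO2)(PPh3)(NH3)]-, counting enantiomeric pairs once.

An octahedron has six vertices in three trans pairs; every non-trans pair is cis.
Placing the ligands in turn and identifying arrangements related by rotation or reflection leaves 15 distinct geometric isomers.

15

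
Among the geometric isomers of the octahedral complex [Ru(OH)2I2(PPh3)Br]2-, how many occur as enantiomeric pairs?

An octahedron has six vertices in three trans pairs; every non-trans pair is cis.
Working through the distinct placements yields 6 geometric isomers: OH cis, I cis (3 arrangements, 2 chiral); OH trans, I cis; OH cis, I trans; OH trans, I trans.
Of these, 2 lack any improper symmetry element and so occur as enantiomeric pairs, giving 6 + 2 = 8 stereoisomers in total.

2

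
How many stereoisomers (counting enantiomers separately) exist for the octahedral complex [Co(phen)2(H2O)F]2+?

An octahedron has six vertices in three trans pairs; every non-trans pair is cis.
Each phen is bidentate and must span two cis positions.
Working through the distinct placements yields 2 geometric isomers: H2O and F mutually trans; H2O and F mutually cis (chiral).
One of these lacks any improper symmetry element and so occurs as an enantiomeric pair, giving 2 + 1 = 3 stereoisomers in total.

3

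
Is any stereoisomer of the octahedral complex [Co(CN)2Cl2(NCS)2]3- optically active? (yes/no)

The six octahedral sites form three mutually perpendicular trans pairs.
There are 5 geometric isomers: CN trans, Cl trans, NCS trans; CN trans, Cl cis, NCS cis; CN cis, Cl cis, NCS trans; CN cis, Cl cis, NCS cis (chiral); CN cis, Cl trans, NCS cis.
One of these lacks any improper symmetry element and so occurs as an enantiomeric pair, giving 5 + 1 = 6 stereoisomers in total.

yes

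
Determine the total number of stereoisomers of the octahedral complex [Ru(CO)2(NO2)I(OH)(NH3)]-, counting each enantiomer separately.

Exhaustive case analysis gives 9 geometric isomers.
Of these, 6 lack any improper symmetry element and so occur as enantiomeric pairs, giving 9 + 6 = 15 stereoisomers in total.

15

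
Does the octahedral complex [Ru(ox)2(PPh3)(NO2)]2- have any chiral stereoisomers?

yes

In an octahedral complex each vertex has one trans partner and four cis neighbours.
Each ox is bidentate and must span two cis positions.
The distinct arrangements are (2 in all): PPh3 and NO2 mutually trans; PPh3 and NO2 mutually cis (chiral).
One of these lacks any improper symmetry element and so occurs as an enantiomeric pair, giving 2 + 1 = 3 stereoisomers in total.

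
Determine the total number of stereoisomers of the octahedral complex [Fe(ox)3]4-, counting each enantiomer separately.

2

Each ox is bidentate and must span two cis positions.
Only one geometric arrangement is possible; it has no improper symmetry element, so it exists as a pair of enantiomers (2 stereoisomers).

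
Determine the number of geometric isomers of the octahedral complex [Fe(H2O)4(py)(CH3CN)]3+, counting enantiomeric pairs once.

An octahedron has six vertices in three trans pairs; every non-trans pair is cis.
Systematic placement gives 2 geometric isomers: py and CH3CN mutually cis; py and CH3CN mutually trans.

2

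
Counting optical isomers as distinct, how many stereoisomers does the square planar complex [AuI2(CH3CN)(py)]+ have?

2

In a square planar complex each vertex has one trans partner and two cis neighbours.
The distinct arrangements are (2 in all): I cis; I trans.
Each arrangement has an internal mirror plane or centre of symmetry, so none is chiral.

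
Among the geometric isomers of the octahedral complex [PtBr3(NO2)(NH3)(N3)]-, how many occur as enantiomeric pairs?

An octahedron has six vertices in three trans pairs; every non-trans pair is cis.
There are 4 geometric isomers: Br mer (3 arrangements); Br fac (chiral).
One of these lacks any improper symmetry element and so occurs as an enantiomeric pair, giving 4 + 1 = 5 stereoisomers in total.

1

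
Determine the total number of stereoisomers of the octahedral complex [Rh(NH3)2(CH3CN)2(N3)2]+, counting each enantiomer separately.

6

In an octahedral complex each vertex has one trans partner and four cis neighbours.
There are 5 geometric isomers: NH3 trans, CH3CN trans, N3 trans; NH3 cis, CH3CN trans, N3 cis; NH3 trans, CH3CN cis, N3 cis; NH3 cis, CH3CN cis, N3 cis (chiral); NH3 cis, CH3CN cis, N3 trans.
One of these lacks any improper symmetry element and so occurs as an enantiomeric pair, giving 5 + 1 = 6 stereoisomers in total.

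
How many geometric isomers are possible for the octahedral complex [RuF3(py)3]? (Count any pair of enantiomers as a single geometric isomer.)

In an octahedral complex each vertex has one trans partner and four cis neighbours.
The distinct arrangements are (2 in all): F mer; F fac.

2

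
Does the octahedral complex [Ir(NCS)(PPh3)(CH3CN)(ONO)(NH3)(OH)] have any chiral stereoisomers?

The six octahedral sites form three mutually perpendicular trans pairs.
Systematic enumeration (placing each ligand type in turn and discarding arrangements equivalent by rotation or reflection) gives 15 geometric isomers.
Of these, 15 lack any improper symmetry element and so occur as enantiomeric pairs, giving 15 + 15 = 30 stereoisomers in total.

yes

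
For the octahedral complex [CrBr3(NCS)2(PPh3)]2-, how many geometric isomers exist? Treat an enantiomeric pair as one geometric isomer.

3

In an octahedral complex each vertex has one trans partner and four cis neighbours.
Working through the distinct placements yields 3 geometric isomers: Br mer, NCS cis; Br mer, NCS trans; Br fac, NCS cis.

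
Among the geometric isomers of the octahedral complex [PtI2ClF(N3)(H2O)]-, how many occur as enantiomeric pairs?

6

An octahedron has six vertices in three trans pairs; every non-trans pair is cis.
Systematic enumeration (placing each ligand type in turn and discarding arrangements equivalent by rotation or reflection) gives 9 geometric isomers.
Of these, 6 lack any improper symmetry element and so occur as enantiomeric pairs, giving 9 + 6 = 15 stereoisomers in total.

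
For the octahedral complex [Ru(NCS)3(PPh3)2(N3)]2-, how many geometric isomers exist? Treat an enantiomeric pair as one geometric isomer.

In an octahedral complex each vertex has one trans partner and four cis neighbours.
Systematic placement gives 3 geometric isomers: NCS mer, PPh3 trans; NCS fac, PPh3 cis; NCS mer, PPh3 cis.

3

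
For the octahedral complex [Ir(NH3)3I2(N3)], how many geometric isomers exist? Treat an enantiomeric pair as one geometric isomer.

3

An octahedron has six vertices in three trans pairs; every non-trans pair is cis.
Working through the distinct placements yields 3 geometric isomers: NH3 mer, I trans; NH3 mer, I cis; NH3 fac, I cis.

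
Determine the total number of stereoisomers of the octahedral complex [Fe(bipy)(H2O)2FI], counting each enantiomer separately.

6

In an octahedral complex each vertex has one trans partner and four cis neighbours.
Each bipy is bidentate and must span two cis positions.
There are 4 geometric isomers: H2O cis (3 arrangements, 2 chiral); H2O trans.
Of these, 2 lack any improper symmetry element and so occur as enantiomeric pairs, giving 4 + 2 = 6 stereoisomers in total.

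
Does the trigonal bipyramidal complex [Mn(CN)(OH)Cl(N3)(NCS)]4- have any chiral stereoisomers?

A trigonal bipyramid has two axial and three equatorial sites, which are chemically inequivalent.
Exhaustive case analysis gives 10 geometric isomers.
Of these, 10 lack any improper symmetry element and so occur as enantiomeric pairs, giving 10 + 10 = 20 stereoisomers in total.

yes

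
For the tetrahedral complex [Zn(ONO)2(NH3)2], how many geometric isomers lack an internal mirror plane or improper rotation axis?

0

In a tetrahedral complex all four positions are equivalent and every pair of ligands is adjacent — there is no cis/trans distinction.
Only one geometric arrangement is possible.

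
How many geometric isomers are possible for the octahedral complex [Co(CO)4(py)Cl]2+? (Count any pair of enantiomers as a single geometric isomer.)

The six octahedral sites form three mutually perpendicular trans pairs.
Systematic placement gives 2 geometric isomers: py and Cl mutually trans; py and Cl mutually cis.

2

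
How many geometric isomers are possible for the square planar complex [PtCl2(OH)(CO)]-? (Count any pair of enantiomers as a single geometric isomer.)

A square has two trans pairs of vertices; adjacent vertices are cis.
Systematic placement gives 2 geometric isomers: Cl cis; Cl trans.

2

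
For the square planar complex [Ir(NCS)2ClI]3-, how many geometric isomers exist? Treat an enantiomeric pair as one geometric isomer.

A square has two trans pairs of vertices; adjacent vertices are cis.
Working through the distinct placements yields 2 geometric isomers: NCS cis; NCS trans.

2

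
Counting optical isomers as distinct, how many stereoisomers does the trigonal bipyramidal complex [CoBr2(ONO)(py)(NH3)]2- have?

A trigonal bipyramid has two axial and three equatorial sites, which are chemically inequivalent.
Exhaustive case analysis gives 7 geometric isomers.
Of these, 3 lack any improper symmetry element and so occur as enantiomeric pairs, giving 7 + 3 = 10 stereoisomers in total.

10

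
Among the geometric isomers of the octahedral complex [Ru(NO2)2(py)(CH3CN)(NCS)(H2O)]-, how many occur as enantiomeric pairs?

6

Placing the ligands in turn and identifying arrangements related by rotation or reflection leaves 9 distinct geometric isomers.
Of these, 6 lack any improper symmetry element and so occur as enantiomeric pairs, giving 9 + 6 = 15 stereoisomers in total.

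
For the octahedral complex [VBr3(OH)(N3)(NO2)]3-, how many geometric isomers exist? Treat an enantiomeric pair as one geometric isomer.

In an octahedral complex each vertex has one trans partner and four cis neighbours.
Working through the distinct placements yields 4 geometric isomers: Br mer (3 arrangements); Br fac (chiral).

4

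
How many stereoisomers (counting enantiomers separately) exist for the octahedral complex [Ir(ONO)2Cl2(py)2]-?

6

In an octahedral complex each vertex has one trans partner and four cis neighbours.
Systematic placement gives 5 geometric isomers: ONO trans, Cl trans, py trans; ONO cis, Cl trans, py cis; ONO cis, Cl cis, py trans; ONO cis, Cl cis, py cis (chiral); ONO trans, Cl cis, py cis.
One of these lacks any improper symmetry element and so occurs as an enantiomeric pair, giving 5 + 1 = 6 stereoisomers in total.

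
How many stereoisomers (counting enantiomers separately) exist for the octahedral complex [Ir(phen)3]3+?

2

The six octahedral sites form three mutually perpendicular trans pairs.
Each phen is bidentate and must span two cis positions.
Only one geometric arrangement is possible; it has no improper symmetry element, so it exists as a pair of enantiomers (2 stereoisomers).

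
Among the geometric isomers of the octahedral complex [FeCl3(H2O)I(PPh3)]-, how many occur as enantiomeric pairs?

1

There are 4 geometric isomers: Cl mer (3 arrangements); Cl fac (chiral).
One of these lacks any improper symmetry element and so occurs as an enantiomeric pair, giving 4 + 1 = 5 stereoisomers in total.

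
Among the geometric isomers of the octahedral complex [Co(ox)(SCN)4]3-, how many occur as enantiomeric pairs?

0

An octahedron has six vertices in three trans pairs; every non-trans pair is cis.
Each ox is bidentate and must span two cis positions.
Only one geometric arrangement is possible.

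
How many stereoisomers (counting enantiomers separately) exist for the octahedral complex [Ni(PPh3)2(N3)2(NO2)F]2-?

There are 6 geometric isomers: PPh3 trans, N3 cis; PPh3 cis, N3 cis (3 arrangements, 2 chiral); PPh3 trans, N3 trans; PPh3 cis, N3 trans.
Of these, 2 lack any improper symmetry element and so occur as enantiomeric pairs, giving 6 + 2 = 8 stereoisomers in total.

8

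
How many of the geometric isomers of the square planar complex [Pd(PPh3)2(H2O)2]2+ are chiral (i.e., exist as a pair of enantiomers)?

0

Systematic placement gives 2 geometric isomers: PPh3 cis; PPh3 trans.
Each arrangement has an internal mirror plane or centre of symmetry, so none is chiral.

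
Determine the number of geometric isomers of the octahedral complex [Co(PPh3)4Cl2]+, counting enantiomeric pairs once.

The six octahedral sites form three mutually perpendicular trans pairs.
There are 2 geometric isomers: Cl trans; Cl cis.

2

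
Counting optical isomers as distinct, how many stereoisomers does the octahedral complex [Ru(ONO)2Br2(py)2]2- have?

6

An octahedron has six vertices in three trans pairs; every non-trans pair is cis.
Working through the distinct placements yields 5 geometric isomers: ONO trans, Br trans, py trans; ONO cis, Br trans, py cis; ONO cis, Br cis, py trans; ONO cis, Br cis, py cis (chiral); ONO trans, Br cis, py cis.
One of these lacks any improper symmetry element and so occurs as an enantiomeric pair, giving 5 + 1 = 6 stereoisomers in total.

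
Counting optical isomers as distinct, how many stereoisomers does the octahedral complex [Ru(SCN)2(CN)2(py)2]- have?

6

The six octahedral sites form three mutually perpendicular trans pairs.
Working through the distinct placements yields 5 geometric isomers: SCN trans, CN trans, py trans; SCN cis, CN trans, py cis; SCN cis, CN cis, py trans; SCN cis, CN cis, py cis (chiral); SCN trans, CN cis, py cis.
One of these lacks any improper symmetry element and so occurs as an enantiomeric pair, giving 5 + 1 = 6 stereoisomers in total.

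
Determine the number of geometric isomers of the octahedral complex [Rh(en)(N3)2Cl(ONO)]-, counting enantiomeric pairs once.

4

In an octahedral complex each vertex has one trans partner and four cis neighbours.
Each en is bidentate and must span two cis positions.
There are 4 geometric isomers: N3 cis (3 arrangements, 2 chiral); N3 trans.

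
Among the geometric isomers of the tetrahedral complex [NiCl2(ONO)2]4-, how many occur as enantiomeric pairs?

0

All four vertices of a tetrahedron are equivalent and mutually adjacent, so cis/trans isomerism cannot arise.
Only one geometric arrangement is possible.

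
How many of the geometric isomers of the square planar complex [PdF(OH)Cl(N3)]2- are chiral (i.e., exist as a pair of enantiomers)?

0

In a square planar complex each vertex has one trans partner and two cis neighbours.
There are 3 geometric isomers: (Cl/N3 trans, F/OH trans); (Cl/OH trans, F/N3 trans); (Cl/F trans, N3/OH trans).
Each arrangement has an internal mirror plane or centre of symmetry, so none is chiral.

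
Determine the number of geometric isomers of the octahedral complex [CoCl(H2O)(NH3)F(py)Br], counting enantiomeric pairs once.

In an octahedral complex each vertex has one trans partner and four cis neighbours.
Placing the ligands in turn and identifying arrangements related by rotation or reflection leaves 15 distinct geometric isomers.

15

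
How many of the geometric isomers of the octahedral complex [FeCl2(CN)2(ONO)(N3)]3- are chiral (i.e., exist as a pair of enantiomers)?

Working through the distinct placements yields 6 geometric isomers: Cl trans, CN trans; Cl cis, CN trans; Cl cis, CN cis (3 arrangements, 2 chiral); Cl trans, CN cis.
Of these, 2 lack any improper symmetry element and so occur as enantiomeric pairs, giving 6 + 2 = 8 stereoisomers in total.

2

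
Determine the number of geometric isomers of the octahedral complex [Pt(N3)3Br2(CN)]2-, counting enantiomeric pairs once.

Working through the distinct placements yields 3 geometric isomers: N3 mer, Br trans; N3 mer, Br cis; N3 fac, Br cis.

3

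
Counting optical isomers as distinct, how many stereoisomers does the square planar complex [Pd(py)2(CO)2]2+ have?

In a square planar complex each vertex has one trans partner and two cis neighbours.
There are 2 geometric isomers: py cis; py trans.
Each arrangement has an internal mirror plane or centre of symmetry, so none is chiral.

2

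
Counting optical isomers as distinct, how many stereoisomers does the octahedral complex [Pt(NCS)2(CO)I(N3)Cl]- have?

An octahedron has six vertices in three trans pairs; every non-trans pair is cis.
Placing the ligands in turn and identifying arrangements related by rotation or reflection leaves 9 distinct geometric isomers.
Of these, 6 lack any improper symmetry element and so occur as enantiomeric pairs, giving 9 + 6 = 15 stereoisomers in total.

15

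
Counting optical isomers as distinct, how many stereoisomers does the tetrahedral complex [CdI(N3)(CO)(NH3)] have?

2

All four vertices of a tetrahedron are equivalent and mutually adjacent, so cis/trans isomerism cannot arise.
Only one geometric arrangement is possible; it has no improper symmetry element, so it exists as a pair of enantiomers (2 stereoisomers).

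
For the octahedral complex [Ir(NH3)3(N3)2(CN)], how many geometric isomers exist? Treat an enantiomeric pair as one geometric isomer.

The six octahedral sites form three mutually perpendicular trans pairs.
The distinct arrangements are (3 in all): NH3 mer, N3 cis; NH3 mer, N3 trans; NH3 fac, N3 cis.

3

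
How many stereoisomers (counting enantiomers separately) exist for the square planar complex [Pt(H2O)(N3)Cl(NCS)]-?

3

There are 3 geometric isomers: (Cl/N3 trans, H2O/NCS trans); (Cl/NCS trans, H2O/N3 trans); (Cl/H2O trans, N3/NCS trans).
Each arrangement has an internal mirror plane or centre of symmetry, so none is chiral.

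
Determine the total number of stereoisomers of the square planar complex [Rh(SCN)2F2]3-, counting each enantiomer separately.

2

Systematic placement gives 2 geometric isomers: SCN cis; SCN trans.
Each arrangement has an internal mirror plane or centre of symmetry, so none is chiral.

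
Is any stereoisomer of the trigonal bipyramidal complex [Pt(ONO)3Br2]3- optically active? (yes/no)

A trigonal bipyramid has two axial and three equatorial sites, which are chemically inequivalent.
Working through the distinct placements yields 3 geometric isomers: Br both axial; Br one axial, one equatorial; Br both equatorial.
Each arrangement has an internal mirror plane or centre of symmetry, so none is chiral.

no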